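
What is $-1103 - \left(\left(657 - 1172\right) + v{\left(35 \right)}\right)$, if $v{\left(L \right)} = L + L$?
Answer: $-658$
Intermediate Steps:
$v{\left(L \right)} = 2 L$
$-1103 - \left(\left(657 - 1172\right) + v{\left(35 \right)}\right) = -1103 - \left(\left(657 - 1172\right) + 2 \cdot 35\right) = -1103 - \left(-515 + 70\right) = -1103 - -445 = -1103 + 445 = -658$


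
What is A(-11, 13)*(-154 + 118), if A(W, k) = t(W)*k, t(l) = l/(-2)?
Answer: -2574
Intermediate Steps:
t(l) = -l/2 (t(l) = l*(-1/2) = -l/2)
A(W, k) = -W*k/2 (A(W, k) = (-W/2)*k = -W*k/2)
A(-11, 13)*(-154 + 118) = (-1/2*(-11)*13)*(-154 + 118) = (143/2)*(-36) = -2574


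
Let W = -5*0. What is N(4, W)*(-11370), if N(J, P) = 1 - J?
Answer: 34110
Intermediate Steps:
W = 0
N(4, W)*(-11370) = (1 - 1*4)*(-11370) = (1 - 4)*(-11370) = -3*(-11370) = 34110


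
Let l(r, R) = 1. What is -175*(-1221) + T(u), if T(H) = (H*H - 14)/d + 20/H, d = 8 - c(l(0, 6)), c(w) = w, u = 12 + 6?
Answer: 13464385/63 ≈ 2.1372e+5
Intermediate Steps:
u = 18
d = 7 (d = 8 - 1*1 = 8 - 1 = 7)
T(H) = -2 + 20/H + H²/7 (T(H) = (H*H - 14)/7 + 20/H = (H² - 14)*(⅐) + 20/H = (-14 + H²)*(⅐) + 20/H = (-2 + H²/7) + 20/H = -2 + 20/H + H²/7)
-175*(-1221) + T(u) = -175*(-1221) + (-2 + 20/18 + (⅐)*18²) = 213675 + (-2 + 20*(1/18) + (⅐)*324) = 213675 + (-2 + 10/9 + 324/7) = 213675 + 2860/63 = 13464385/63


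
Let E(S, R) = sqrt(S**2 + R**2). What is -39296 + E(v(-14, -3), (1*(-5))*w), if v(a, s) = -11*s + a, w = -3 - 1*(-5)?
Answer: -39296 + sqrt(461) ≈ -39275.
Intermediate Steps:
w = 2 (w = -3 + 5 = 2)
v(a, s) = a - 11*s
E(S, R) = sqrt(R**2 + S**2)
-39296 + E(v(-14, -3), (1*(-5))*w) = -39296 + sqrt(((1*(-5))*2)**2 + (-14 - 11*(-3))**2) = -39296 + sqrt((-5*2)**2 + (-14 + 33)**2) = -39296 + sqrt((-10)**2 + 19**2) = -39296 + sqrt(100 + 361) = -39296 + sqrt(461)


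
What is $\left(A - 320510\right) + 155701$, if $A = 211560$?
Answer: $46751$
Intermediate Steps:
$\left(A - 320510\right) + 155701 = \left(211560 - 320510\right) + 155701 = -108950 + 155701 = 46751$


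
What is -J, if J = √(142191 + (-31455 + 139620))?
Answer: -2*√62589 ≈ -500.36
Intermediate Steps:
J = 2*√62589 (J = √(142191 + 108165) = √250356 = 2*√62589 ≈ 500.36)
-J = -2*√62589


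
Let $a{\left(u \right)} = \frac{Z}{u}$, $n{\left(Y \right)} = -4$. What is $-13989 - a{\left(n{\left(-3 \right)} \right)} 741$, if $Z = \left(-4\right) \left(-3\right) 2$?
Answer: $-9543$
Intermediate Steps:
$Z = 24$ ($Z = 12 \cdot 2 = 24$)
$a{\left(u \right)} = \frac{24}{u}$
$-13989 - a{\left(n{\left(-3 \right)} \right)} 741 = -13989 - \frac{24}{-4} \cdot 741 = -13989 - 24 \left(- \frac{1}{4}\right) 741 = -13989 - \left(-6\right) 741 = -13989 - -4446 = -13989 + 4446 = -9543$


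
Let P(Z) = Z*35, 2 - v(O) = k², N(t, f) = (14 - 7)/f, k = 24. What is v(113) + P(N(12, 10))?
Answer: -1099/2 ≈ -549.50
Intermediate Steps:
N(t, f) = 7/f
v(O) = -574 (v(O) = 2 - 1*24² = 2 - 1*576 = 2 - 576 = -574)
P(Z) = 35*Z
v(113) + P(N(12, 10)) = -574 + 35*(7/10) = -574 + 49/2 = -1099/2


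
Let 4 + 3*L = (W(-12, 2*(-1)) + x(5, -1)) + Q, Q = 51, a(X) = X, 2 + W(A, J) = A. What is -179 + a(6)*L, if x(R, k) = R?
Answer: -103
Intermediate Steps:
W(A, J) = -2 + A
L = 38/3 (L = -4/3 + (((-2 - 12) + 5) + 51)/3 = -4/3 + ((-14 + 5) + 51)/3 = -4/3 + (-9 + 51)/3 = -4/3 + (⅓)*42 = -4/3 + 14 = 38/3 ≈ 12.667)
-179 + a(6)*L = -179 + 6*(38/3) = -179 + 76 = -103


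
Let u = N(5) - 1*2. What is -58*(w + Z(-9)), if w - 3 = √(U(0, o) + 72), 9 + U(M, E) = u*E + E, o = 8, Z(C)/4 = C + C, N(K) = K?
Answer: 4002 - 58*√95 ≈ 3436.7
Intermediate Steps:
Z(C) = 8*C (Z(C) = 4*(C + C) = 4*(2*C) = 8*C)
u = 3 (u = 5 - 1*2 = 5 - 2 = 3)
U(M, E) = -9 + 4*E (U(M, E) = -9 + (3*E + E) = -9 + 4*E)
w = 3 + √95 (w = 3 + √((-9 + 4*8) + 72) = 3 + √((-9 + 32) + 72) = 3 + √(23 + 72) = 3 + √95 ≈ 12.747)
-58*(w + Z(-9)) = -58*((3 + √95) + 8*(-9)) = -58*((3 + √95) - 72) = -58*(-69 + √95) = 4002 - 58*√95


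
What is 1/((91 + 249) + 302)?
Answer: 1/642 ≈ 0.0015576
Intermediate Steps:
1/((91 + 249) + 302) = 1/(340 + 302) = 1/642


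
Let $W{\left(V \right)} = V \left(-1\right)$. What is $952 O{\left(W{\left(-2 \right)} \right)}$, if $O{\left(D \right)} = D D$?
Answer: $3808$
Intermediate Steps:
$W{\left(V \right)} = - V$
$O{\left(D \right)} = D^{2}$
$952 O{\left(W{\left(-2 \right)} \right)} = 952 \left(\left(-1\right) \left(-2\right)\right)^{2} = 952 \cdot 2^{2} = 952 \cdot 4 = 3808$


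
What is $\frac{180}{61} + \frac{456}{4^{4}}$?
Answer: $\frac{9237}{1952} \approx 4.7321$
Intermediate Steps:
$\frac{180}{61} + \frac{456}{4^{4}} = 180 \cdot \frac{1}{61} + \frac{456}{256} = \frac{180}{61} + 456 \cdot \frac{1}{256} = \frac{180}{61} + \frac{57}{32} = \frac{9237}{1952}$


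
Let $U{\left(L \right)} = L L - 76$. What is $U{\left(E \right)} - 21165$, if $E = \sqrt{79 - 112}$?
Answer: $-21274$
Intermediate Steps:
$E = i \sqrt{33}$ ($E = \sqrt{-33} = i \sqrt{33} \approx 5.7446 i$)
$U{\left(L \right)} = -76 + L^{2}$ ($U{\left(L \right)} = L^{2} - 76 = -76 + L^{2}$)
$U{\left(E \right)} - 21165 = \left(-76 + \left(i \sqrt{33}\right)^{2}\right) - 21165 = \left(-76 - 33\right) - 21165 = -109 - 21165 = -21274$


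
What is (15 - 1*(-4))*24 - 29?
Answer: 427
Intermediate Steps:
(15 - 1*(-4))*24 - 29 = (15 + 4)*24 - 29 = 19*24 - 29 = 456 - 29 = 427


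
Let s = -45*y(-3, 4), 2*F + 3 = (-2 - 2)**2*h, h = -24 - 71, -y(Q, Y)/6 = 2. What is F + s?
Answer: -443/2 ≈ -221.50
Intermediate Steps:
y(Q, Y) = -12 (y(Q, Y) = -6*2 = -12)
h = -95
F = -1523/2 (F = -3/2 + ((-2 - 2)**2*(-95))/2 = -3/2 + ((-4)**2*(-95))/2 = -3/2 + (16*(-95))/2 = -3/2 + (1/2)*(-1520) = -3/2 - 760 = -1523/2 ≈ -761.50)
s = 540 (s = -45*(-12) = 540)
F + s = -1523/2 + 540 = -443/2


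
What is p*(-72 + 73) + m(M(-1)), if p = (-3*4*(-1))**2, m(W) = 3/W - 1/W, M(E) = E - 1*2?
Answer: 430/3 ≈ 143.33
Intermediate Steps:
M(E) = -2 + E (M(E) = E - 2 = -2 + E)
m(W) = 2/W
p = 144 (p = (-12*(-1))**2 = 12**2 = 144)
p*(-72 + 73) + m(M(-1)) = 144*(-72 + 73) + 2/(-2 - 1) = 144*1 + 2/(-3) = 144 + 2*(-1/3) = 144 - 2/3 = 430/3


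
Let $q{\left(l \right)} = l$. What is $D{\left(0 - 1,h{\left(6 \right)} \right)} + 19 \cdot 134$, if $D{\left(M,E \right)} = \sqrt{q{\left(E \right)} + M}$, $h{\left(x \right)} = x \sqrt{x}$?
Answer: $2546 + \sqrt{-1 + 6 \sqrt{6}} \approx 2549.7$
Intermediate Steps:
$h{\left(x \right)} = x^{\frac{3}{2}}$
$D{\left(M,E \right)} = \sqrt{E + M}$
$D{\left(0 - 1,h{\left(6 \right)} \right)} + 19 \cdot 134 = \sqrt{6^{\frac{3}{2}} + \left(0 - 1\right)} + 19 \cdot 134 = \sqrt{6 \sqrt{6} - 1} + 2546 = \sqrt{-1 + 6 \sqrt{6}} + 2546 = 2546 + \sqrt{-1 + 6 \sqrt{6}}$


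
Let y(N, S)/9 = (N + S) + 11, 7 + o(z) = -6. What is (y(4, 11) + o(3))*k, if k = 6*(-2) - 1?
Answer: -2873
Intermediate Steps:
o(z) = -13 (o(z) = -7 - 6 = -13)
y(N, S) = 99 + 9*N + 9*S (y(N, S) = 9*((N + S) + 11) = 9*(11 + N + S) = 99 + 9*N + 9*S)
k = -13 (k = -12 - 1 = -13)
(y(4, 11) + o(3))*k = ((99 + 9*4 + 9*11) - 13)*(-13) = ((99 + 36 + 99) - 13)*(-13) = (234 - 13)*(-13) = 221*(-13) = -2873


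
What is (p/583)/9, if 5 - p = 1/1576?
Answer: 7879/8269272 ≈ 0.00095280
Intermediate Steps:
p = 7879/1576 (p = 5 - 1/1576 = 7879/1576 ≈ 4.9994)
(p/583)/9 = ((7879/1576)/583)/9 = ((7879/1576)*(1/583))/9 = (⅑)*(7879/918808) = 7879/8269272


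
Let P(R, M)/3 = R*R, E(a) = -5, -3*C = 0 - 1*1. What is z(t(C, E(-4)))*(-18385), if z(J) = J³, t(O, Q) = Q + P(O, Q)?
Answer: 50448440/27 ≈ 1.8685e+6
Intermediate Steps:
C = ⅓ (C = -(0 - 1*1)/3 = -(0 - 1)/3 = -⅓*(-1) = ⅓ ≈ 0.33333)
P(R, M) = 3*R² (P(R, M) = 3*(R*R) = 3*R²)
t(O, Q) = Q + 3*O²
z(t(C, E(-4)))*(-18385) = (-5 + 3*(⅓)²)³*(-18385) = (-5 + 3*(⅑))³*(-18385) = (-5 + ⅓)³*(-18385) = (-14/3)³*(-18385) = -2744/27*(-18385) = 50448440/27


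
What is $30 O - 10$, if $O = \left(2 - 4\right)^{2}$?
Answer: $110$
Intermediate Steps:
$O = 4$ ($O = \left(-2\right)^{2} = 4$)
$30 O - 10 = 30 \cdot 4 - 10 = 120 - 10 = 110$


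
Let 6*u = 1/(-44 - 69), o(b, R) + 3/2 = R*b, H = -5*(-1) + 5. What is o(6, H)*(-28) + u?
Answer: -1110565/678 ≈ -1638.0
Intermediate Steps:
H = 10 (H = 5 + 5 = 10)
o(b, R) = -3/2 + R*b
u = -1/678 (u = 1/(6*(-44 - 69)) = (⅙)/(-113) = (⅙)*(-1/113) = -1/678 ≈ -0.0014749)
o(6, H)*(-28) + u = (-3/2 + 10*6)*(-28) - 1/678 = (-3/2 + 60)*(-28) - 1/678 = (117/2)*(-28) - 1/678 = -1638 - 1/678 = -1110565/678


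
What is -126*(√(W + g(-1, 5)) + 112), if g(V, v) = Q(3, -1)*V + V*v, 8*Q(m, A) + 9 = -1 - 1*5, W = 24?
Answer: -14112 - 63*√334/2 ≈ -14688.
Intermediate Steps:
Q(m, A) = -15/8 (Q(m, A) = -9/8 + (-1 - 1*5)/8 = -9/8 + (-1 - 5)/8 = -9/8 + (⅛)*(-6) = -9/8 - ¾ = -15/8)
g(V, v) = -15*V/8 + V*v
-126*(√(W + g(-1, 5)) + 112) = -126*(√(24 + (⅛)*(-1)*(-15 + 8*5)) + 112) = -126*(√(24 + (⅛)*(-1)*(-15 + 40)) + 112) = -126*(√(24 + (⅛)*(-1)*25) + 112) = -126*(√(24 - 25/8) + 112) = -126*(√(167/8) + 112) = -126*(√334/4 + 112) = -126*(112 + √334/4) = -14112 - 63*√334/2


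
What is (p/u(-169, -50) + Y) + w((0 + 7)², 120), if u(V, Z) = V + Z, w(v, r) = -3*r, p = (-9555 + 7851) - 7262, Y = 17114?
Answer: 3678092/219 ≈ 16795.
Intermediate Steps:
p = -8966 (p = -1704 - 7262 = -8966)
(p/u(-169, -50) + Y) + w((0 + 7)², 120) = (-8966/(-169 - 50) + 17114) - 3*120 = (-8966/(-219) + 17114) - 360 = (-8966*(-1/219) + 17114) - 360 = (8966/219 + 17114) - 360 = 3756932/219 - 360 = 3678092/219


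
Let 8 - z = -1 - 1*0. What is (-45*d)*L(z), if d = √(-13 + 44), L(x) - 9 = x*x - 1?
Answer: -4005*√31 ≈ -22299.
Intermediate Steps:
z = 9 (z = 8 - (-1 - 1*0) = 8 - (-1 + 0) = 8 - 1*(-1) = 8 + 1 = 9)
L(x) = 8 + x² (L(x) = 9 + (x*x - 1) = 9 + (x² - 1) = 9 + (-1 + x²) = 8 + x²)
d = √31 ≈ 5.5678
(-45*d)*L(z) = (-45*√31)*(8 + 9²) = (-45*√31)*(8 + 81) = -45*√31*89 = -4005*√31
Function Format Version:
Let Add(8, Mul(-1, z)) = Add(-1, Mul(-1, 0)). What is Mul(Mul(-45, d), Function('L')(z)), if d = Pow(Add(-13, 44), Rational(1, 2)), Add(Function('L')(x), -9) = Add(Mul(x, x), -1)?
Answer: Mul(-4005, Pow(31, Rational(1, 2))) ≈ -22299.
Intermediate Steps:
z = 9 (z = Add(8, Mul(-1, Add(-1, Mul(-1, 0)))) = Add(8, Mul(-1, Add(-1, 0))) = Add(8, Mul(-1, -1)) = Add(8, 1) = 9)
Function('L')(x) = Add(8, Pow(x, 2)) (Function('L')(x) = Add(9, Add(Mul(x, x), -1)) = Add(9, Add(Pow(x, 2), -1)) = Add(9, Add(-1, Pow(x, 2))) = Add(8, Pow(x, 2)))
d = Pow(31, Rational(1, 2)) ≈ 5.5678
Mul(Mul(-45, d), Function('L')(z)) = Mul(Mul(-45, Pow(31, Rational(1, 2))), Add(8, Pow(9, 2))) = Mul(Mul(-45, Pow(31, Rational(1, 2))), Add(8, 81)) = Mul(Mul(-45, Pow(31, Rational(1, 2))), 89) = Mul(-4005, Pow(31, Rational(1, 2)))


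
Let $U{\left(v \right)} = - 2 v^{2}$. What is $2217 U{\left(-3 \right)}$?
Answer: $-39906$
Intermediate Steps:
$2217 U{\left(-3 \right)} = 2217 \left(- 2 \left(-3\right)^{2}\right) = 2217 \left(\left(-2\right) 9\right) = 2217 \left(-18\right) = -39906$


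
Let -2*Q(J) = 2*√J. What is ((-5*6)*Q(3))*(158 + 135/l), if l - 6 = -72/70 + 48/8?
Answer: 326985*√3/64 ≈ 8849.3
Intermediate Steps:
l = 384/35 (l = 6 + (-72/70 + 48/8) = 6 + (-72*1/70 + 48*(⅛)) = 6 + (-36/35 + 6) = 6 + 174/35 = 384/35 ≈ 10.971)
Q(J) = -√J
((-5*6)*Q(3))*(158 + 135/l) = ((-5*6)*(-√3))*(158 + 135/(384/35)) = (-(-30)*√3)*(158 + 135*(35/384)) = (30*√3)*(158 + 1575/128) = (30*√3)*(21799/128) = 326985*√3/64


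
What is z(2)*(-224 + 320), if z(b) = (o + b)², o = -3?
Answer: 96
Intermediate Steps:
z(b) = (-3 + b)²
z(2)*(-224 + 320) = (-3 + 2)²*(-224 + 320) = (-1)²*96 = 1*96 = 96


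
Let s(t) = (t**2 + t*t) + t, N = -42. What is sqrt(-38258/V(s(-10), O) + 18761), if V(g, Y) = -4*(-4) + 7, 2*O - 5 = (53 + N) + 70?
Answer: sqrt(9044635)/23 ≈ 130.76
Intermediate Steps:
s(t) = t + 2*t**2 (s(t) = (t**2 + t**2) + t = 2*t**2 + t = t + 2*t**2)
O = 43 (O = 5/2 + ((53 - 42) + 70)/2 = 5/2 + (11 + 70)/2 = 5/2 + (1/2)*81 = 5/2 + 81/2 = 43)
V(g, Y) = 23 (V(g, Y) = 16 + 7 = 23)
sqrt(-38258/V(s(-10), O) + 18761) = sqrt(-38258/23 + 18761) = sqrt(393245/23) = sqrt(9044635)/23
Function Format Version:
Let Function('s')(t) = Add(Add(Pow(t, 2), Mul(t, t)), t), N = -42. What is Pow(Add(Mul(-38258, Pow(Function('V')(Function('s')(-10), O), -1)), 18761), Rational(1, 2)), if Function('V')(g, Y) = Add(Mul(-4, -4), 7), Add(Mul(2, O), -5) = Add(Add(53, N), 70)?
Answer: Mul(Rational(1, 23), Pow(9044635, Rational(1, 2))) ≈ 130.76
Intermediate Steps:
Function('s')(t) = Add(t, Mul(2, Pow(t, 2))) (Function('s')(t) = Add(Add(Pow(t, 2), Pow(t, 2)), t) = Add(Mul(2, Pow(t, 2)), t) = Add(t, Mul(2, Pow(t, 2))))
O = 43 (O = Add(Rational(5, 2), Mul(Rational(1, 2), Add(Add(53, -42), 70))) = Add(Rational(5, 2), Mul(Rational(1, 2), Add(11, 70))) = Add(Rational(5, 2), Mul(Rational(1, 2), 81)) = Add(Rational(5, 2), Rational(81, 2)) = 43)
Function('V')(g, Y) = 23 (Function('V')(g, Y) = Add(16, 7) = 23)
Pow(Add(Mul(-38258, Pow(Function('V')(Function('s')(-10), O), -1)), 18761), Rational(1, 2)) = Pow(Add(Mul(-38258, Pow(23, -1)), 18761), Rational(1, 2)) = Pow(Add(Mul(-38258, Rational(1, 23)), 18761), Rational(1, 2)) = Pow(Add(Rational(-38258, 23), 18761), Rational(1, 2)) = Pow(Rational(393245, 23), Rational(1, 2)) = Mul(Rational(1, 23), Pow(9044635, Rational(1, 2)))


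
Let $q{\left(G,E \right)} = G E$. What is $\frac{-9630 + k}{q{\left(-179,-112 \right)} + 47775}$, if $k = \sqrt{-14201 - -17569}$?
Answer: $- \frac{9630}{67823} + \frac{2 \sqrt{842}}{67823} \approx -0.14113$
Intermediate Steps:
$k = 2 \sqrt{842}$ ($k = \sqrt{-14201 + 17569} = \sqrt{3368} = 2 \sqrt{842} \approx 58.034$)
$q{\left(G,E \right)} = E G$
$\frac{-9630 + k}{q{\left(-179,-112 \right)} + 47775} = \frac{-9630 + 2 \sqrt{842}}{\left(-112\right) \left(-179\right) + 47775} = \frac{-9630 + 2 \sqrt{842}}{20048 + 47775} = \frac{-9630 + 2 \sqrt{842}}{67823} = \left(-9630 + 2 \sqrt{842}\right) \frac{1}{67823} = - \frac{9630}{67823} + \frac{2 \sqrt{842}}{67823}$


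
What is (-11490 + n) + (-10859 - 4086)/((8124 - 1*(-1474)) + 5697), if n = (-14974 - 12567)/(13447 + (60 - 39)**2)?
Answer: -69751419033/6069056 ≈ -11493.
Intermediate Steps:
n = -27541/13888 (n = -27541/(13447 + 21**2) = -27541/(13447 + 441) = -27541/13888 ≈ -1.9831)
(-11490 + n) + (-10859 - 4086)/((8124 - 1*(-1474)) + 5697) = (-11490 - 27541/13888) + (-10859 - 4086)/((8124 - 1*(-1474)) + 5697) = -159600661/13888 - 14945/((8124 + 1474) + 5697) = -159600661/13888 - 14945/(9598 + 5697) = -159600661/13888 - 14945/15295 = -159600661/13888 - 14945*1/15295 = -159600661/13888 - 427/437 = -69751419033/6069056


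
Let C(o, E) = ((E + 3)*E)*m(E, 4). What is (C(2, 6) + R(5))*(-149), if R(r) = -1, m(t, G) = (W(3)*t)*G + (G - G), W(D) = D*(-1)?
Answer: 579461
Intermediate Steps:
W(D) = -D
m(t, G) = -3*G*t (m(t, G) = ((-1*3)*t)*G + (G - G) = (-3*t)*G + 0 = -3*G*t + 0 = -3*G*t)
C(o, E) = -12*E²*(3 + E) (C(o, E) = ((E + 3)*E)*(-3*4*E) = ((3 + E)*E)*(-12*E) = (E*(3 + E))*(-12*E) = -12*E²*(3 + E))
(C(2, 6) + R(5))*(-149) = (12*6²*(-3 - 1*6) - 1)*(-149) = (12*36*(-3 - 6) - 1)*(-149) = (12*36*(-9) - 1)*(-149) = (-3888 - 1)*(-149) = -3889*(-149) = 579461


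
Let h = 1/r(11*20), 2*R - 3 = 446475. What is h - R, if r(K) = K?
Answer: -49112579/220 ≈ -2.2324e+5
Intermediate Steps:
R = 223239 (R = 3/2 + (½)*446475 = 3/2 + 446475/2 = 223239)
h = 1/220 (h = 1/(11*20) = 1/220 ≈ 0.0045455)
h - R = 1/220 - 1*223239 = 1/220 - 223239 = -49112579/220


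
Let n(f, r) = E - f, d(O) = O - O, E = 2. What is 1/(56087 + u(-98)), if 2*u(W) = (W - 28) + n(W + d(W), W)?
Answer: 1/56074 ≈ 1.7834e-5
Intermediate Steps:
d(O) = 0
n(f, r) = 2 - f
u(W) = -13 (u(W) = ((W - 28) + (2 - (W + 0)))/2 = ((-28 + W) + (2 - W))/2 = (½)*(-26) = -13)
1/(56087 + u(-98)) = 1/(56087 - 13) = 1/56074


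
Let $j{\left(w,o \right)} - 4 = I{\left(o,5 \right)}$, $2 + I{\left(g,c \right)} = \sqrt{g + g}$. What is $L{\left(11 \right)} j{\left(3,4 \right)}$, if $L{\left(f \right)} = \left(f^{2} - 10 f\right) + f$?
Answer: $44 + 44 \sqrt{2} \approx 106.23$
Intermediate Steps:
$L{\left(f \right)} = f^{2} - 9 f$
$I{\left(g,c \right)} = -2 + \sqrt{2} \sqrt{g}$ ($I{\left(g,c \right)} = -2 + \sqrt{g + g} = -2 + \sqrt{2 g} = -2 + \sqrt{2} \sqrt{g}$)
$j{\left(w,o \right)} = 2 + \sqrt{2} \sqrt{o}$ ($j{\left(w,o \right)} = 4 + \left(-2 + \sqrt{2} \sqrt{o}\right) = 2 + \sqrt{2} \sqrt{o}$)
$L{\left(11 \right)} j{\left(3,4 \right)} = 11 \left(-9 + 11\right) \left(2 + \sqrt{2} \sqrt{4}\right) = 11 \cdot 2 \left(2 + \sqrt{2} \cdot 2\right) = 22 \left(2 + 2 \sqrt{2}\right) = 44 + 44 \sqrt{2}$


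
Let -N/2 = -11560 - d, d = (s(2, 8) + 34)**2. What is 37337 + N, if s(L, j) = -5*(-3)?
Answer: 65259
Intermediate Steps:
s(L, j) = 15
d = 2401 (d = (15 + 34)**2 = 49**2 = 2401)
N = 27922 (N = -2*(-11560 - 1*2401) = -2*(-11560 - 2401) = -2*(-13961) = 27922)
37337 + N = 37337 + 27922 = 65259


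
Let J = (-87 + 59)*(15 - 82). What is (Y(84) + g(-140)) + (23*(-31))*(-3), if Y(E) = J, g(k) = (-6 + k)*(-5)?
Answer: 4745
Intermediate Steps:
g(k) = 30 - 5*k
J = 1876 (J = -28*(-67) = 1876)
Y(E) = 1876
(Y(84) + g(-140)) + (23*(-31))*(-3) = (1876 + (30 - 5*(-140))) + (23*(-31))*(-3) = (1876 + (30 + 700)) - 713*(-3) = (1876 + 730) + 2139 = 2606 + 2139 = 4745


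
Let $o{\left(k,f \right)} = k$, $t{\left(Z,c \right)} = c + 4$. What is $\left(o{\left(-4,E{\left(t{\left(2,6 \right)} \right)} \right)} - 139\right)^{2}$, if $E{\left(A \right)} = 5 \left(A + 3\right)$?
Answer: $20449$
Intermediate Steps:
$t{\left(Z,c \right)} = 4 + c$
$E{\left(A \right)} = 15 + 5 A$ ($E{\left(A \right)} = 5 \left(3 + A\right) = 15 + 5 A$)
$\left(o{\left(-4,E{\left(t{\left(2,6 \right)} \right)} \right)} - 139\right)^{2} = \left(-4 - 139\right)^{2} = \left(-143\right)^{2} = 20449$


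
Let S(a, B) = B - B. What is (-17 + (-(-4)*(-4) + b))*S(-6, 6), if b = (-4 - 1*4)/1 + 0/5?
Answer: 0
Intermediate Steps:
S(a, B) = 0
b = -8 (b = (-4 - 4)*1 + 0*(1/5) = -8*1 + 0 = -8 + 0 = -8)
(-17 + (-(-4)*(-4) + b))*S(-6, 6) = (-17 + (-(-4)*(-4) - 8))*0 = (-17 + (-4*4 - 8))*0 = (-17 + (-16 - 8))*0 = (-17 - 24)*0 = -41*0 = 0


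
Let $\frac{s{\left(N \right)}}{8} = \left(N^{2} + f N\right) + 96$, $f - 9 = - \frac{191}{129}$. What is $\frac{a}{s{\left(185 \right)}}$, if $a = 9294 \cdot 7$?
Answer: $\frac{4196241}{18427436} \approx 0.22772$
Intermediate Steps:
$f = \frac{970}{129}$ ($f = 9 - \frac{191}{129} = \frac{970}{129} \approx 7.5194$)
$a = 65058$
$s{\left(N \right)} = 768 + 8 N^{2} + \frac{7760 N}{129}$ ($s{\left(N \right)} = 8 \left(\left(N^{2} + \frac{970 N}{129}\right) + 96\right) = 8 \left(96 + N^{2} + \frac{970 N}{129}\right) = 768 + 8 N^{2} + \frac{7760 N}{129}$)
$\frac{a}{s{\left(185 \right)}} = \frac{65058}{768 + 8 \cdot 185^{2} + \frac{7760}{129} \cdot 185} = \frac{65058}{768 + 8 \cdot 34225 + \frac{1435600}{129}} = \frac{65058}{768 + 273800 + \frac{1435600}{129}} = \frac{65058}{\frac{36854872}{129}} = 65058 \cdot \frac{129}{36854872} = \frac{4196241}{18427436}$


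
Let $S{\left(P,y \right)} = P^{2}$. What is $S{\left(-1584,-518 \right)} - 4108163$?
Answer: $-1599107$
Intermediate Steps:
$S{\left(-1584,-518 \right)} - 4108163 = \left(-1584\right)^{2} - 4108163 = 2509056 - 4108163 = -1599107$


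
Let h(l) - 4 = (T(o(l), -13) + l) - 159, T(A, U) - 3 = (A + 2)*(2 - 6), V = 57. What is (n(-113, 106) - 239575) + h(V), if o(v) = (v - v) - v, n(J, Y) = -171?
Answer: -239621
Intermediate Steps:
o(v) = -v (o(v) = 0 - v = -v)
T(A, U) = -5 - 4*A (T(A, U) = 3 + (A + 2)*(2 - 6) = 3 + (2 + A)*(-4) = 3 + (-8 - 4*A) = -5 - 4*A)
h(l) = -160 + 5*l (h(l) = 4 + (((-5 - (-4)*l) + l) - 159) = 4 + (((-5 + 4*l) + l) - 159) = 4 + ((-5 + 5*l) - 159) = 4 + (-164 + 5*l) = -160 + 5*l)
(n(-113, 106) - 239575) + h(V) = (-171 - 239575) + (-160 + 5*57) = -239746 + (-160 + 285) = -239746 + 125 = -239621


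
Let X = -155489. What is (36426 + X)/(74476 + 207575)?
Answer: -17009/40293 ≈ -0.42213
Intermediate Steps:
(36426 + X)/(74476 + 207575) = (36426 - 155489)/(74476 + 207575) = -119063/282051 = -119063*1/282051 = -17009/40293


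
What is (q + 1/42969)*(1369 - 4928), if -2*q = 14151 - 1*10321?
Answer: 292854571406/42969 ≈ 6.8155e+6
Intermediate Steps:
q = -1915 (q = -(14151 - 1*10321)/2 = -(14151 - 10321)/2 = -½*3830 = -1915)
(q + 1/42969)*(1369 - 4928) = (-1915 + 1/42969)*(1369 - 4928) = (-1915 + 1/42969)*(-3559) = -82285634/42969*(-3559) = 292854571406/42969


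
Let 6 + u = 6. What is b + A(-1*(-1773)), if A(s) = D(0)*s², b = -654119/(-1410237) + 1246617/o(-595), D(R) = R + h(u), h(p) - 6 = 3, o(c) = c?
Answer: 23737604817409991/839091015 ≈ 2.8290e+7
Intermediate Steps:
u = 0 (u = -6 + 6 = 0)
h(p) = 9 (h(p) = 6 + 3 = 9)
D(R) = 9 + R (D(R) = R + 9 = 9 + R)
b = -1757636217424/839091015 (b = -654119/(-1410237) + 1246617/(-595) = -654119*(-1/1410237) + 1246617*(-1/595) = 654119/1410237 - 1246617/595 = -1757636217424/839091015 ≈ -2094.7)
A(s) = 9*s² (A(s) = (9 + 0)*s² = 9*s²)
b + A(-1*(-1773)) = -1757636217424/839091015 + 9*(-1*(-1773))² = -1757636217424/839091015 + 9*1773² = -1757636217424/839091015 + 9*3143529 = -1757636217424/839091015 + 28291761 = 23737604817409991/839091015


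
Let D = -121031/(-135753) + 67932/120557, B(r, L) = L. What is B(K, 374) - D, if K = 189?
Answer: 6097061326391/16365974421 ≈ 372.54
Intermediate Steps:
D = 23813107063/16365974421 (D = -121031*(-1/135753) + 67932*(1/120557) = 121031/135753 + 67932/120557 = 23813107063/16365974421 ≈ 1.4550)
B(K, 374) - D = 374 - 1*23813107063/16365974421 = 374 - 23813107063/16365974421 = 6097061326391/16365974421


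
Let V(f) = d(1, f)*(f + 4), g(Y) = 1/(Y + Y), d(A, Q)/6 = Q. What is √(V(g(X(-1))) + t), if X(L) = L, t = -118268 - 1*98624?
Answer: I*√867610/2 ≈ 465.73*I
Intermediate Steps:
d(A, Q) = 6*Q
t = -216892 (t = -118268 - 98624 = -216892)
g(Y) = 1/(2*Y)
V(f) = 6*f*(4 + f) (V(f) = (6*f)*(f + 4) = (6*f)*(4 + f) = 6*f*(4 + f))
√(V(g(X(-1))) + t) = √(6*((½)/(-1))*(4 + (½)/(-1)) - 216892) = √(6*((½)*(-1))*(4 + (½)*(-1)) - 216892) = √(6*(-½)*(4 - ½) - 216892) = √(6*(-½)*(7/2) - 216892) = √(-21/2 - 216892) = √(-433805/2) = I*√867610/2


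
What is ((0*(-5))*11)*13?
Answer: 0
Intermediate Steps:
((0*(-5))*11)*13 = (0*11)*13 = 0*13 = 0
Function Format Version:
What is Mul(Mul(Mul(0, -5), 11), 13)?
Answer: 0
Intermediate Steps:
Mul(Mul(Mul(0, -5), 11), 13) = Mul(Mul(0, 11), 13) = Mul(0, 13) = 0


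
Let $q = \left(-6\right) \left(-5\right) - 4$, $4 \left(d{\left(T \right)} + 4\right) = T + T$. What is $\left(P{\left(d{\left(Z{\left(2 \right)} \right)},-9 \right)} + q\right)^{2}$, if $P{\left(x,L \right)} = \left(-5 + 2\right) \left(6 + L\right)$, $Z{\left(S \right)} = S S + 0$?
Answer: $1225$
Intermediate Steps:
$Z{\left(S \right)} = S^{2}$ ($Z{\left(S \right)} = S^{2} + 0 = S^{2}$)
$d{\left(T \right)} = -4 + \frac{T}{2}$ ($d{\left(T \right)} = -4 + \frac{T + T}{4} = -4 + \frac{2 T}{4} = -4 + \frac{T}{2}$)
$P{\left(x,L \right)} = -18 - 3 L$ ($P{\left(x,L \right)} = - 3 \left(6 + L\right) = -18 - 3 L$)
$q = 26$ ($q = 30 - 4 = 26$)
$\left(P{\left(d{\left(Z{\left(2 \right)} \right)},-9 \right)} + q\right)^{2} = \left(\left(-18 - -27\right) + 26\right)^{2} = \left(\left(-18 + 27\right) + 26\right)^{2} = \left(9 + 26\right)^{2} = 35^{2} = 1225$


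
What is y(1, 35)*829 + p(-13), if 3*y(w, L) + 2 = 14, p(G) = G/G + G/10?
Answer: 33157/10 ≈ 3315.7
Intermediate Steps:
p(G) = 1 + G/10 (p(G) = 1 + G*(⅒) = 1 + G/10)
y(w, L) = 4 (y(w, L) = -⅔ + (⅓)*14 = -⅔ + 14/3 = 4)
y(1, 35)*829 + p(-13) = 4*829 + (1 + (⅒)*(-13)) = 3316 + (1 - 13/10) = 3316 - 3/10 = 33157/10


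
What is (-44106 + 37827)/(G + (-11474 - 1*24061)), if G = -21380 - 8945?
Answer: 6279/65860 ≈ 0.095339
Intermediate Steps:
G = -30325
(-44106 + 37827)/(G + (-11474 - 1*24061)) = (-44106 + 37827)/(-30325 + (-11474 - 1*24061)) = -6279/(-30325 + (-11474 - 24061)) = -6279/(-30325 - 35535) = -6279/(-65860) = -6279*(-1/65860) = 6279/65860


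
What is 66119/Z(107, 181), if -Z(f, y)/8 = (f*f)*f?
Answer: -66119/9800344 ≈ -0.0067466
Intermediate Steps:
Z(f, y) = -8*f³ (Z(f, y) = -8*f*f*f = -8*f²*f = -8*f³)
66119/Z(107, 181) = 66119/((-8*107³)) = 66119/((-8*1225043)) = 66119/(-9800344) = 66119*(-1/9800344) = -66119/9800344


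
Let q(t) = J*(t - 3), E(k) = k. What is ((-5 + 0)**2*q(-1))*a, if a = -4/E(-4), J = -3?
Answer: 300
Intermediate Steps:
q(t) = 9 - 3*t (q(t) = -3*(t - 3) = -3*(-3 + t) = 9 - 3*t)
a = 1 (a = -4/(-4) = -4*(-1/4) = 1)
((-5 + 0)**2*q(-1))*a = ((-5 + 0)**2*(9 - 3*(-1)))*1 = ((-5)**2*(9 + 3))*1 = (25*12)*1 = 300*1 = 300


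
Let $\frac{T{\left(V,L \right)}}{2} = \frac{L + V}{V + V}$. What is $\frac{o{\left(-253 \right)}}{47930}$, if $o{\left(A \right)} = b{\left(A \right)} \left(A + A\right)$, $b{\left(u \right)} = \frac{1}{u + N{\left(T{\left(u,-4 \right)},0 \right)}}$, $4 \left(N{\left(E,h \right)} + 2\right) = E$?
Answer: $\frac{256036}{6178248895} \approx 4.1442 \cdot 10^{-5}$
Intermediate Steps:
$T{\left(V,L \right)} = \frac{L + V}{V}$ ($T{\left(V,L \right)} = 2 \frac{L + V}{V + V} = 2 \frac{L + V}{2 V} = \frac{L + V}{V}$)
$N{\left(E,h \right)} = -2 + \frac{E}{4}$
$b{\left(u \right)} = \frac{1}{-2 + u + \frac{-4 + u}{4 u}}$ ($b{\left(u \right)} = \frac{1}{u - \left(2 - \frac{\frac{1}{u} \left(-4 + u\right)}{4}\right)} = \frac{1}{u - \left(2 - \frac{-4 + u}{4 u}\right)} = \frac{1}{-2 + u + \frac{-4 + u}{4 u}}$)
$o{\left(A \right)} = \frac{8 A^{2}}{-4 + A + 4 A \left(-2 + A\right)}$ ($o{\left(A \right)} = \frac{4 A}{-4 + A + 4 A \left(-2 + A\right)} \left(A + A\right) = \frac{4 A}{-4 + A + 4 A \left(-2 + A\right)} 2 A = \frac{8 A^{2}}{-4 + A + 4 A \left(-2 + A\right)}$)
$\frac{o{\left(-253 \right)}}{47930} = \frac{8 \left(-253\right)^{2} \frac{1}{-4 - 253 + 4 \left(-253\right) \left(-2 - 253\right)}}{47930} = 8 \cdot 64009 \frac{1}{-4 - 253 + 4 \left(-253\right) \left(-255\right)} \frac{1}{47930} = 8 \cdot 64009 \frac{1}{-4 - 253 + 258060} \cdot \frac{1}{47930} = 8 \cdot 64009 \cdot \frac{1}{257803} \cdot \frac{1}{47930} = \frac{512072}{257803} \cdot \frac{1}{47930} = \frac{256036}{6178248895}$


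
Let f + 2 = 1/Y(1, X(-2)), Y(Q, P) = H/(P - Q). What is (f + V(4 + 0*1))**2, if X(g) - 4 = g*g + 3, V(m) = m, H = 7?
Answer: 576/49 ≈ 11.755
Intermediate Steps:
X(g) = 7 + g**2 (X(g) = 4 + (g*g + 3) = 4 + (g**2 + 3) = 4 + (3 + g**2) = 7 + g**2)
Y(Q, P) = 7/(P - Q)
f = -4/7 (f = -2 + 1/(7/((7 + (-2)**2) - 1*1)) = -2 + 1/(7/((7 + 4) - 1)) = -2 + 1/(7/(11 - 1)) = -2 + 1/(7/10) = -2 + 10/7 = -4/7 ≈ -0.57143)
(f + V(4 + 0*1))**2 = (-4/7 + (4 + 0*1))**2 = (-4/7 + (4 + 0))**2 = (-4/7 + 4)**2 = (24/7)**2 = 576/49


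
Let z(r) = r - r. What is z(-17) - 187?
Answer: -187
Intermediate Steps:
z(r) = 0
z(-17) - 187 = 0 - 187 = -187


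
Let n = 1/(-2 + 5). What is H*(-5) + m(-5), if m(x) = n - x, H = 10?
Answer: -134/3 ≈ -44.667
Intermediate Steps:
n = ⅓ (n = 1/3 = ⅓ ≈ 0.33333)
m(x) = ⅓ - x
H*(-5) + m(-5) = 10*(-5) + (⅓ - 1*(-5)) = -50 + (⅓ + 5) = -50 + 16/3 = -134/3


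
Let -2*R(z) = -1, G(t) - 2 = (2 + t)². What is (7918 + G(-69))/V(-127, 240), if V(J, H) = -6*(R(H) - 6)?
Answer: 12409/33 ≈ 376.03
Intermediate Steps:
G(t) = 2 + (2 + t)²
R(z) = ½ (R(z) = -½*(-1) = ½)
V(J, H) = 33 (V(J, H) = -6*(½ - 6) = -6*(-11/2) = 33)
(7918 + G(-69))/V(-127, 240) = (7918 + (2 + (2 - 69)²))/33 = (7918 + (2 + (-67)²))*(1/33) = (7918 + (2 + 4489))*(1/33) = (7918 + 4491)*(1/33) = 12409*(1/33) = 12409/33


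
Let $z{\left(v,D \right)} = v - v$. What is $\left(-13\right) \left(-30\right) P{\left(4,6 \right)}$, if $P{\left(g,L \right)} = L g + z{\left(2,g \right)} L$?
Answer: $9360$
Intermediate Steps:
$z{\left(v,D \right)} = 0$
$P{\left(g,L \right)} = L g$ ($P{\left(g,L \right)} = L g + 0 L = L g + 0 = L g$)
$\left(-13\right) \left(-30\right) P{\left(4,6 \right)} = \left(-13\right) \left(-30\right) 6 \cdot 4 = 390 \cdot 24 = 9360$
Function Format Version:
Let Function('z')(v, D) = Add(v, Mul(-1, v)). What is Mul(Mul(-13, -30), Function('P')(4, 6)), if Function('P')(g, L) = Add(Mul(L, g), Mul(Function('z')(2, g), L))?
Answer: 9360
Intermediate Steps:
Function('z')(v, D) = 0
Function('P')(g, L) = Mul(L, g) (Function('P')(g, L) = Add(Mul(L, g), Mul(0, L)) = Add(Mul(L, g), 0) = Mul(L, g))
Mul(Mul(-13, -30), Function('P')(4, 6)) = Mul(Mul(-13, -30), Mul(6, 4)) = Mul(390, 24) = 9360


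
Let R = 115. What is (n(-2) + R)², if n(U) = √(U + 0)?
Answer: (115 + I*√2)² ≈ 13223.0 + 325.27*I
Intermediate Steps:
n(U) = √U
(n(-2) + R)² = (√(-2) + 115)² = (I*√2 + 115)² = (115 + I*√2)²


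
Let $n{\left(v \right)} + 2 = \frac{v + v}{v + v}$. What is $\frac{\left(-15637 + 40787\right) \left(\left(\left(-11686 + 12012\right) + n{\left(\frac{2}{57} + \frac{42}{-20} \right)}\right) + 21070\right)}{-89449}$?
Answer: $- \frac{538084250}{89449} \approx -6015.5$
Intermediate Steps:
$n{\left(v \right)} = -1$ ($n{\left(v \right)} = -2 + \frac{v + v}{v + v} = -2 + \frac{2 v}{2 v} = -2 + 2 v \frac{1}{2 v} = -2 + 1 = -1$)
$\frac{\left(-15637 + 40787\right) \left(\left(\left(-11686 + 12012\right) + n{\left(\frac{2}{57} + \frac{42}{-20} \right)}\right) + 21070\right)}{-89449} = \frac{\left(-15637 + 40787\right) \left(\left(\left(-11686 + 12012\right) - 1\right) + 21070\right)}{-89449} = 25150 \left(\left(326 - 1\right) + 21070\right) \left(- \frac{1}{89449}\right) = 25150 \left(325 + 21070\right) \left(- \frac{1}{89449}\right) = 25150 \cdot 21395 \left(- \frac{1}{89449}\right) = 538084250 \left(- \frac{1}{89449}\right) = - \frac{538084250}{89449}$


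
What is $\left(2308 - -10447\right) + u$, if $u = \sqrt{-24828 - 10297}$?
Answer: $12755 + 5 i \sqrt{1405} \approx 12755.0 + 187.42 i$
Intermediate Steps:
$u = 5 i \sqrt{1405}$ ($u = \sqrt{-35125} = 5 i \sqrt{1405} \approx 187.42 i$)
$\left(2308 - -10447\right) + u = \left(2308 - -10447\right) + 5 i \sqrt{1405} = \left(2308 + 10447\right) + 5 i \sqrt{1405} = 12755 + 5 i \sqrt{1405}$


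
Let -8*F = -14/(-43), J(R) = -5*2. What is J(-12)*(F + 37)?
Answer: -31785/86 ≈ -369.59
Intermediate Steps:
J(R) = -10
F = -7/172 (F = -(-7)/(4*(-43)) = -(-7)*(-1)/(4*43) = -1/8*14/43 = -7/172 ≈ -0.040698)
J(-12)*(F + 37) = -10*(-7/172 + 37) = -10*6357/172 = -31785/86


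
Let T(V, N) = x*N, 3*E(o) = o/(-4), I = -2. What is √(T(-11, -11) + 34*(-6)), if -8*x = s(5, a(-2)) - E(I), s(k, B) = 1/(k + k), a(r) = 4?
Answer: I*√734730/60 ≈ 14.286*I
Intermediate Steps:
s(k, B) = 1/(2*k)
E(o) = -o/12 (E(o) = (o/(-4))/3 = (o*(-¼))/3 = (-o/4)/3 = -o/12)
x = 1/120 (x = -((½)/5 - (-1)*(-2)/12)/8 = -((½)*(⅕) - 1*⅙)/8 = -(⅒ - ⅙)/8 = -⅛*(-1/15) = 1/120 ≈ 0.0083333)
T(V, N) = N/120
√(T(-11, -11) + 34*(-6)) = √((1/120)*(-11) + 34*(-6)) = √(-11/120 - 204) = √(-24491/120) = I*√734730/60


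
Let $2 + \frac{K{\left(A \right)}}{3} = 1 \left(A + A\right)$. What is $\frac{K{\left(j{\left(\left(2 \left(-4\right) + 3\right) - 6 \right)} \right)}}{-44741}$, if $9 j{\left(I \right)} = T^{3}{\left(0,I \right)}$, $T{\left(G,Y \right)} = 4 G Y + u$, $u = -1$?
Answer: $\frac{20}{134223} \approx 0.00014901$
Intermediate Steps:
$T{\left(G,Y \right)} = -1 + 4 G Y$ ($T{\left(G,Y \right)} = 4 G Y - 1 = -1 + 4 G Y$)
$j{\left(I \right)} = - \frac{1}{9}$ ($j{\left(I \right)} = \frac{\left(-1 + 4 \cdot 0 I\right)^{3}}{9} = \frac{\left(-1 + 0\right)^{3}}{9} = \frac{\left(-1\right)^{3}}{9} = \frac{1}{9} \left(-1\right) = - \frac{1}{9}$)
$K{\left(A \right)} = -6 + 6 A$ ($K{\left(A \right)} = -6 + 3 \cdot 1 \left(A + A\right) = -6 + 3 \cdot 1 \cdot 2 A = -6 + 3 \cdot 2 A = -6 + 6 A$)
$\frac{K{\left(j{\left(\left(2 \left(-4\right) + 3\right) - 6 \right)} \right)}}{-44741} = \frac{-6 + 6 \left(- \frac{1}{9}\right)}{-44741} = \left(-6 - \frac{2}{3}\right) \left(- \frac{1}{44741}\right) = \left(- \frac{20}{3}\right) \left(- \frac{1}{44741}\right) = \frac{20}{134223}$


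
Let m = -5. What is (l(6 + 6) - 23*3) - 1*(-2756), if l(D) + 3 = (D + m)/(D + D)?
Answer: 64423/24 ≈ 2684.3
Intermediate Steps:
l(D) = -3 + (-5 + D)/(2*D) (l(D) = -3 + (D - 5)/(D + D) = -3 + (-5 + D)/((2*D)) = -3 + (-5 + D)*(1/(2*D)) = -3 + (-5 + D)/(2*D))
(l(6 + 6) - 23*3) - 1*(-2756) = (5*(-1 - (6 + 6))/(2*(6 + 6)) - 23*3) - 1*(-2756) = ((5/2)*(-1 - 1*12)/12 - 69) + 2756 = ((5/2)*(1/12)*(-1 - 12) - 69) + 2756 = ((5/2)*(1/12)*(-13) - 69) + 2756 = (-65/24 - 69) + 2756 = -1721/24 + 2756 = 64423/24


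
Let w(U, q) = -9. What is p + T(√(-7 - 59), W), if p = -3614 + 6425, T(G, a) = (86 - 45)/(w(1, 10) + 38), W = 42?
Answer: 81560/29 ≈ 2812.4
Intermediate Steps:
T(G, a) = 41/29 (T(G, a) = (86 - 45)/(-9 + 38) = 41/29)
p = 2811
p + T(√(-7 - 59), W) = 2811 + 41/29 = 81560/29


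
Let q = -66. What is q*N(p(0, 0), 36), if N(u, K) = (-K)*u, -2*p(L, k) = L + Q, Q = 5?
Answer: -5940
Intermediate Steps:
p(L, k) = -5/2 - L/2 (p(L, k) = -(L + 5)/2 = -(5 + L)/2 = -5/2 - L/2)
N(u, K) = -K*u
q*N(p(0, 0), 36) = -(-66)*36*(-5/2 - 1/2*0) = -(-66)*36*(-5/2 + 0) = -(-66)*36*(-5)/2 = -66*90 = -5940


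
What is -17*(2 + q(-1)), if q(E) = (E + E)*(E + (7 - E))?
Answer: 204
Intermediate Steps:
q(E) = 14*E (q(E) = (2*E)*7 = 14*E)
-17*(2 + q(-1)) = -17*(2 + 14*(-1)) = -17*(2 - 14) = -17*(-12) = 204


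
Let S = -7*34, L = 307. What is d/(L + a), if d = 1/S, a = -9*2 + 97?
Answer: -1/91868 ≈ -1.0885e-5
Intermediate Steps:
S = -238
a = 79 (a = -18 + 97 = 79)
d = -1/238 (d = 1/(-238) = -1/238 ≈ -0.0042017)
d/(L + a) = -1/(238*(307 + 79)) = -1/238/386 = -1/238*1/386 = -1/91868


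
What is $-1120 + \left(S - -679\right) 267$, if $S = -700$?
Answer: $-6727$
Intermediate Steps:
$-1120 + \left(S - -679\right) 267 = -1120 + \left(-700 - -679\right) 267 = -1120 + \left(-700 + 679\right) 267 = -1120 - 5607 = -6727$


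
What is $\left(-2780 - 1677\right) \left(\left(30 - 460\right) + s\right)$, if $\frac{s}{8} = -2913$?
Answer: $105782438$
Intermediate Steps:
$s = -23304$ ($s = 8 \left(-2913\right) = -23304$)
$\left(-2780 - 1677\right) \left(\left(30 - 460\right) + s\right) = \left(-2780 - 1677\right) \left(\left(30 - 460\right) - 23304\right) = - 4457 \left(\left(30 - 460\right) - 23304\right) = - 4457 \left(-430 - 23304\right) = \left(-4457\right) \left(-23734\right) = 105782438$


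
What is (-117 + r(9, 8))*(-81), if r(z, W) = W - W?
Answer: 9477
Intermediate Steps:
r(z, W) = 0
(-117 + r(9, 8))*(-81) = (-117 + 0)*(-81) = -117*(-81) = 9477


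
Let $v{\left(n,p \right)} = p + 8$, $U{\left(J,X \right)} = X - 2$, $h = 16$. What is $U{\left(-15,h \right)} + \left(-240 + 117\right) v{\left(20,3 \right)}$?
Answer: $-1339$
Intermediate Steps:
$U{\left(J,X \right)} = -2 + X$
$v{\left(n,p \right)} = 8 + p$
$U{\left(-15,h \right)} + \left(-240 + 117\right) v{\left(20,3 \right)} = \left(-2 + 16\right) + \left(-240 + 117\right) \left(8 + 3\right) = 14 - 1353 = -1339$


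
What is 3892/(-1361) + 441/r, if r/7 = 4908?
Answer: -6338731/2226596 ≈ -2.8468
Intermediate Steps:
r = 34356 (r = 7*4908 = 34356)
3892/(-1361) + 441/r = 3892/(-1361) + 441/34356 = 3892*(-1/1361) + 441*(1/34356) = -3892/1361 + 21/1636 = -6338731/2226596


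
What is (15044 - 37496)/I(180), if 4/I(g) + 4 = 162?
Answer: -886854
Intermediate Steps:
I(g) = 2/79 (I(g) = 4/(-4 + 162) = 4/158 = 4*(1/158) = 2/79)
(15044 - 37496)/I(180) = (15044 - 37496)/(2/79) = -22452*79/2 = -886854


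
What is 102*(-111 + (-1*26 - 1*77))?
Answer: -21828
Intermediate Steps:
102*(-111 + (-1*26 - 1*77)) = 102*(-111 + (-26 - 77)) = 102*(-111 - 103) = 102*(-214) = -21828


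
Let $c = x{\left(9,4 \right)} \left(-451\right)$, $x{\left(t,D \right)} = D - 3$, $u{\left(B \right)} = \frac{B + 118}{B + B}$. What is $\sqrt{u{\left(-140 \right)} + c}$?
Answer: $\frac{i \sqrt{2209515}}{70} \approx 21.235 i$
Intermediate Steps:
$u{\left(B \right)} = \frac{118 + B}{2 B}$
$x{\left(t,D \right)} = -3 + D$ ($x{\left(t,D \right)} = D - 3 = -3 + D$)
$c = -451$ ($c = \left(-3 + 4\right) \left(-451\right) = 1 \left(-451\right) = -451$)
$\sqrt{u{\left(-140 \right)} + c} = \sqrt{\frac{118 - 140}{2 \left(-140\right)} - 451} = \sqrt{\frac{1}{2} \left(- \frac{1}{140}\right) \left(-22\right) - 451} = \sqrt{\frac{11}{140} - 451} = \sqrt{- \frac{63129}{140}} = \frac{i \sqrt{2209515}}{70}$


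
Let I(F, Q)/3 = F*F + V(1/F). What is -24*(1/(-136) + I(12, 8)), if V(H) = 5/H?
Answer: -249693/17 ≈ -14688.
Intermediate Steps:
I(F, Q) = 3*F**2 + 15*F (I(F, Q) = 3*(F*F + 5/(1/F)) = 3*(F**2 + 5*F) = 3*F**2 + 15*F)
-24*(1/(-136) + I(12, 8)) = -24*(1/(-136) + 3*12*(5 + 12)) = -24*(-1/136 + 3*12*17) = -24*(-1/136 + 612) = -24*83231/136 = -249693/17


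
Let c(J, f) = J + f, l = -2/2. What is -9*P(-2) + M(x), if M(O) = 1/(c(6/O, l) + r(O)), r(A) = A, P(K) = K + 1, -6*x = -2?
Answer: 471/52 ≈ 9.0577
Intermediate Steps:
x = ⅓ (x = -⅙*(-2) = ⅓ ≈ 0.33333)
P(K) = 1 + K
l = -1 (l = -2*½ = -1)
M(O) = 1/(-1 + O + 6/O) (M(O) = 1/((6/O - 1) + O) = 1/((-1 + 6/O) + O) = 1/(-1 + O + 6/O))
-9*P(-2) + M(x) = -9*(1 - 2) + 1/(3*(6 + (-1 + ⅓)/3)) = -9*(-1) + 1/(3*(6 + (⅓)*(-⅔))) = 9 + 1/(3*(6 - 2/9)) = 9 + 1/(3*(52/9)) = 9 + (⅓)*(9/52) = 9 + 3/52 = 471/52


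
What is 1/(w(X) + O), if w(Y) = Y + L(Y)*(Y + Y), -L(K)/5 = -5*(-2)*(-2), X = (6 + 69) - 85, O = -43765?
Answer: -1/45775 ≈ -2.1846e-5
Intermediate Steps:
X = -10 (X = 75 - 85 = -10)
L(K) = 100 (L(K) = -5*(-5*(-2))*(-2) = -50*(-2) = -5*(-20) = 100)
w(Y) = 201*Y (w(Y) = Y + 100*(Y + Y) = Y + 100*(2*Y) = Y + 200*Y = 201*Y)
1/(w(X) + O) = 1/(201*(-10) - 43765) = 1/(-2010 - 43765) = 1/(-45775) = -1/45775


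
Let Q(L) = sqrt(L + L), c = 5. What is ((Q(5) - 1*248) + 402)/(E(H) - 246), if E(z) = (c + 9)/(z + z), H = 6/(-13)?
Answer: -924/1567 - 6*sqrt(10)/1567 ≈ -0.60177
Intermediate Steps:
Q(L) = sqrt(2)*sqrt(L) (Q(L) = sqrt(2*L) = sqrt(2)*sqrt(L))
H = -6/13 (H = 6*(-1/13) = -6/13 ≈ -0.46154)
E(z) = 7/z (E(z) = (5 + 9)/(z + z) = 14/((2*z)) = 14*(1/(2*z)) = 7/z)
((Q(5) - 1*248) + 402)/(E(H) - 246) = ((sqrt(2)*sqrt(5) - 1*248) + 402)/(7/(-6/13) - 246) = ((sqrt(10) - 248) + 402)/(7*(-13/6) - 246) = ((-248 + sqrt(10)) + 402)/(-91/6 - 246) = (154 + sqrt(10))/(-1567/6) = (154 + sqrt(10))*(-6/1567) = -924/1567 - 6*sqrt(10)/1567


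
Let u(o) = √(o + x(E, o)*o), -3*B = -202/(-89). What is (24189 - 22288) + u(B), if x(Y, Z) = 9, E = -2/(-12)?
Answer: 1901 + 2*I*√134835/267 ≈ 1901.0 + 2.7506*I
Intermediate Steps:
E = ⅙ (E = -2*(-1/12) = ⅙ ≈ 0.16667)
B = -202/267 (B = -(-202)/(3*(-89)) = -(-202)*(-1)/(3*89) = -⅓*202/89 = -202/267 ≈ -0.75655)
u(o) = √10*√o (u(o) = √(o + 9*o) = √(10*o) = √10*√o)
(24189 - 22288) + u(B) = (24189 - 22288) + √10*√(-202/267) = 1901 + √10*(I*√53934/267) = 1901 + 2*I*√134835/267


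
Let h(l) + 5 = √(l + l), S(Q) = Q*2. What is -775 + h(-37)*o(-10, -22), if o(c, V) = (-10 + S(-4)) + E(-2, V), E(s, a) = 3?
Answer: -700 - 15*I*√74 ≈ -700.0 - 129.03*I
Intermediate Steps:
S(Q) = 2*Q
h(l) = -5 + √2*√l (h(l) = -5 + √(l + l) = -5 + √(2*l) = -5 + √2*√l)
o(c, V) = -15 (o(c, V) = (-10 + 2*(-4)) + 3 = (-10 - 8) + 3 = -18 + 3 = -15)
-775 + h(-37)*o(-10, -22) = -775 + (-5 + √2*√(-37))*(-15) = -775 + (-5 + √2*(I*√37))*(-15) = -775 + (-5 + I*√74)*(-15) = -775 + (75 - 15*I*√74) = -700 - 15*I*√74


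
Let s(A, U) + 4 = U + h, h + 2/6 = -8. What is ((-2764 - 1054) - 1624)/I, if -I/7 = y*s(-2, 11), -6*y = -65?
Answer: -24489/455 ≈ -53.822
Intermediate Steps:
h = -25/3 (h = -⅓ - 8 = -25/3 ≈ -8.3333)
s(A, U) = -37/3 + U (s(A, U) = -4 + (U - 25/3) = -4 + (-25/3 + U) = -37/3 + U)
y = 65/6 (y = -⅙*(-65) = 65/6 ≈ 10.833)
I = 910/9 (I = -455*(-37/3 + 11)/6 = -455*(-4)/(6*3) = -7*(-130/9) = 910/9 ≈ 101.11)
((-2764 - 1054) - 1624)/I = ((-2764 - 1054) - 1624)/(910/9) = (-3818 - 1624)*(9/910) = -5442*9/910 = -24489/455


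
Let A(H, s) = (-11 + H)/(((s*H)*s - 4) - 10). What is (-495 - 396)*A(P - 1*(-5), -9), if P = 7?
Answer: -891/958 ≈ -0.93006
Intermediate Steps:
A(H, s) = (-11 + H)/(-14 + H*s²) (A(H, s) = (-11 + H)/(((H*s)*s - 4) - 10) = (-11 + H)/((H*s² - 4) - 10) = (-11 + H)/((-4 + H*s²) - 10) = (-11 + H)/(-14 + H*s²))
(-495 - 396)*A(P - 1*(-5), -9) = (-495 - 396)*((-11 + (7 - 1*(-5)))/(-14 + (7 - 1*(-5))*(-9)²)) = -891*(-11 + (7 + 5))/(-14 + (7 + 5)*81) = -891*(-11 + 12)/(-14 + 12*81) = -891/(-14 + 972) = -891/958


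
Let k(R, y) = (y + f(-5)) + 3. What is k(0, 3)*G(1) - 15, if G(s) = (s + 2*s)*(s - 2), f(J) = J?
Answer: -18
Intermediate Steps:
G(s) = 3*s*(-2 + s) (G(s) = (3*s)*(-2 + s) = 3*s*(-2 + s))
k(R, y) = -2 + y (k(R, y) = (y - 5) + 3 = (-5 + y) + 3 = -2 + y)
k(0, 3)*G(1) - 15 = (-2 + 3)*(3*1*(-2 + 1)) - 15 = 1*(3*1*(-1)) - 15 = 1*(-3) - 15 = -3 - 15 = -18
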